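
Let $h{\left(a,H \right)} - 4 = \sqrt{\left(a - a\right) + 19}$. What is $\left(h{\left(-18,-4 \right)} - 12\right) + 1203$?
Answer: $1195 + \sqrt{19} \approx 1199.4$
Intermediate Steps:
$h{\left(a,H \right)} = 4 + \sqrt{19}$ ($h{\left(a,H \right)} = 4 + \sqrt{\left(a - a\right) + 19} = 4 + \sqrt{0 + 19} = 4 + \sqrt{19}$)
$\left(h{\left(-18,-4 \right)} - 12\right) + 1203 = \left(\left(4 + \sqrt{19}\right) - 12\right) + 1203 = \left(-8 + \sqrt{19}\right) + 1203 = 1195 + \sqrt{19}$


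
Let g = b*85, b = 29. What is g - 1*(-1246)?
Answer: 3711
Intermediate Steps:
g = 2465 (g = 29*85 = 2465)
g - 1*(-1246) = 2465 - 1*(-1246) = 2465 + 1246 = 3711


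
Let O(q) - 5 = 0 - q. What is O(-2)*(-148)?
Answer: -1036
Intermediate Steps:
O(q) = 5 - q (O(q) = 5 + (0 - q) = 5 - q)
O(-2)*(-148) = (5 - 1*(-2))*(-148) = (5 + 2)*(-148) = 7*(-148) = -1036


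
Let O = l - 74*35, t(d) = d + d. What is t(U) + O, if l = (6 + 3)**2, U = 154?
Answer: -2201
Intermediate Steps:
t(d) = 2*d
l = 81 (l = 9**2 = 81)
O = -2509 (O = 81 - 74*35 = 81 - 2590 = -2509)
t(U) + O = 2*154 - 2509 = 308 - 2509 = -2201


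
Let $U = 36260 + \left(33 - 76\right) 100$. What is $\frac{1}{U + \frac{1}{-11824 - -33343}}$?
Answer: $\frac{21519}{687747241} \approx 3.1289 \cdot 10^{-5}$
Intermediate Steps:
$U = 31960$ ($U = 36260 - 4300 = 31960$)
$\frac{1}{U + \frac{1}{-11824 - -33343}} = \frac{1}{31960 + \frac{1}{-11824 - -33343}} = \frac{1}{31960 + \frac{1}{-11824 + 33343}} = \frac{1}{31960 + \frac{1}{21519}} = \frac{1}{\frac{687747241}{21519}} = \frac{21519}{687747241}$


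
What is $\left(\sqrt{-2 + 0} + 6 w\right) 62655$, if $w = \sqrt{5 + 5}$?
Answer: $375930 \sqrt{10} + 62655 i \sqrt{2} \approx 1.1888 \cdot 10^{6} + 88608.0 i$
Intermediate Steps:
$w = \sqrt{10} \approx 3.1623$
$\left(\sqrt{-2 + 0} + 6 w\right) 62655 = \left(\sqrt{-2 + 0} + 6 \sqrt{10}\right) 62655 = \left(\sqrt{-2} + 6 \sqrt{10}\right) 62655 = \left(i \sqrt{2} + 6 \sqrt{10}\right) 62655 = \left(6 \sqrt{10} + i \sqrt{2}\right) 62655 = 375930 \sqrt{10} + 62655 i \sqrt{2}$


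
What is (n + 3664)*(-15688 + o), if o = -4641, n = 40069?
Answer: -889048157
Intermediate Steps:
(n + 3664)*(-15688 + o) = (40069 + 3664)*(-15688 - 4641) = 43733*(-20329) = -889048157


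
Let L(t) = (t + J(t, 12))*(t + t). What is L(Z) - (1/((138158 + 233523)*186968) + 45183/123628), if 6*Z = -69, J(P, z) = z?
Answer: -25484706768301217/2147803251299656 ≈ -11.865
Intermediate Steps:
Z = -23/2 (Z = (⅙)*(-69) = -23/2 ≈ -11.500)
L(t) = 2*t*(12 + t) (L(t) = (t + 12)*(t + t) = (12 + t)*(2*t) = 2*t*(12 + t))
L(Z) - (1/((138158 + 233523)*186968) + 45183/123628) = 2*(-23/2)*(12 - 23/2) - (1/((138158 + 233523)*186968) + 45183/123628) = 2*(-23/2)*(½) - ((1/186968)/371681 + 45183*(1/123628)) = -23/2 - ((1/371681)*(1/186968) + 45183/123628) = -23/2 - (1/69492453208 + 45183/123628) = -23/2 - 1*784969378355173/2147803251299656 = -23/2 - 784969378355173/2147803251299656 = -25484706768301217/2147803251299656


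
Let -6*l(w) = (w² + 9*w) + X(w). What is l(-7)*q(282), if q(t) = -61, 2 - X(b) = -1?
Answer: -671/6 ≈ -111.83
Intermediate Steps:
X(b) = 3 (X(b) = 2 - 1*(-1) = 2 + 1 = 3)
l(w) = -½ - 3*w/2 - w²/6 (l(w) = -((w² + 9*w) + 3)/6 = -(3 + w² + 9*w)/6 = -½ - 3*w/2 - w²/6)
l(-7)*q(282) = (-½ - 3/2*(-7) - ⅙*(-7)²)*(-61) = (-½ + 21/2 - ⅙*49)*(-61) = (-½ + 21/2 - 49/6)*(-61) = (11/6)*(-61) = -671/6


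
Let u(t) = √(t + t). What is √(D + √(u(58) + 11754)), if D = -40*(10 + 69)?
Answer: √(-3160 + √2*√(5877 + √29)) ≈ 55.241*I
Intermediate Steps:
u(t) = √2*√t (u(t) = √(2*t) = √2*√t)
D = -3160 (D = -40*79 = -3160)
√(D + √(u(58) + 11754)) = √(-3160 + √(√2*√58 + 11754)) = √(-3160 + √(2*√29 + 11754)) = √(-3160 + √(11754 + 2*√29))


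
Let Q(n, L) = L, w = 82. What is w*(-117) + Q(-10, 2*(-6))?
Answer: -9606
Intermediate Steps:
w*(-117) + Q(-10, 2*(-6)) = 82*(-117) + 2*(-6) = -9594 - 12 = -9606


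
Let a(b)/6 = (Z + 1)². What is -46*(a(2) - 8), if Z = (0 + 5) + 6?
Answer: -39376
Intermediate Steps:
Z = 11 (Z = 5 + 6 = 11)
a(b) = 864 (a(b) = 6*(11 + 1)² = 6*12² = 6*144 = 864)
-46*(a(2) - 8) = -46*(864 - 8) = -46*856 = -39376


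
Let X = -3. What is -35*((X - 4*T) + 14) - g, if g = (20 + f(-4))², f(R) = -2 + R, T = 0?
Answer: -581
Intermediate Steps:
g = 196 (g = (20 + (-2 - 4))² = (20 - 6)² = 14² = 196)
-35*((X - 4*T) + 14) - g = -35*((-3 - 4*0) + 14) - 1*196 = -35*((-3 + 0) + 14) - 196 = -35*(-3 + 14) - 196 = -35*11 - 196 = -385 - 196 = -581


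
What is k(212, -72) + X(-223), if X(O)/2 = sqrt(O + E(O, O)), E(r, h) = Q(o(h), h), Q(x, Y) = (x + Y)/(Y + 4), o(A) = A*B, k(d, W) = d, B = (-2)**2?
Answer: 212 + 2*I*sqrt(10451118)/219 ≈ 212.0 + 29.523*I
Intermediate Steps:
B = 4
o(A) = 4*A (o(A) = A*4 = 4*A)
Q(x, Y) = (Y + x)/(4 + Y)
E(r, h) = 5*h/(4 + h) (E(r, h) = (h + 4*h)/(4 + h) = (5*h)/(4 + h) = 5*h/(4 + h))
X(O) = 2*sqrt(O + 5*O/(4 + O))
k(212, -72) + X(-223) = 212 + 2*sqrt(-223*(9 - 223)/(4 - 223)) = 212 + 2*sqrt(-223*(-214)/(-219)) = 212 + 2*sqrt(-223*(-1/219)*(-214)) = 212 + 2*sqrt(-47722/219) = 212 + 2*(I*sqrt(10451118)/219) = 212 + 2*I*sqrt(10451118)/219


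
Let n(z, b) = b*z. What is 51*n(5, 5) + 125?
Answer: 1400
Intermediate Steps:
51*n(5, 5) + 125 = 51*(5*5) + 125 = 51*25 + 125 = 1275 + 125 = 1400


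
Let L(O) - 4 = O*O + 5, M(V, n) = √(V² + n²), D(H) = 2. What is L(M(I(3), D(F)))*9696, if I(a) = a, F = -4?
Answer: 213312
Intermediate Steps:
L(O) = 9 + O² (L(O) = 4 + (O*O + 5) = 4 + (O² + 5) = 4 + (5 + O²) = 9 + O²)
L(M(I(3), D(F)))*9696 = (9 + (√(3² + 2²))²)*9696 = (9 + (√(9 + 4))²)*9696 = (9 + (√13)²)*9696 = (9 + 13)*9696 = 22*9696 = 213312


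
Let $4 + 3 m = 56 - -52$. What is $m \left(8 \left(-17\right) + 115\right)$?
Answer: $-728$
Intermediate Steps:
$m = \frac{104}{3}$ ($m = - \frac{4}{3} + \frac{56 - -52}{3} = - \frac{4}{3} + \frac{56 + 52}{3} = - \frac{4}{3} + \frac{1}{3} \cdot 108 = - \frac{4}{3} + 36 = \frac{104}{3} \approx 34.667$)
$m \left(8 \left(-17\right) + 115\right) = \frac{104 \left(8 \left(-17\right) + 115\right)}{3} = \frac{104 \left(-136 + 115\right)}{3} = \frac{104}{3} \left(-21\right) = -728$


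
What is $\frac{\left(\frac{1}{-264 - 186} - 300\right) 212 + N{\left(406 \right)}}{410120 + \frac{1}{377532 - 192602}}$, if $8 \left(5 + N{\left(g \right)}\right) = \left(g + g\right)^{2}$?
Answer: $\frac{156555043534}{3412957122045} \approx 0.045871$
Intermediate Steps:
$N{\left(g \right)} = -5 + \frac{g^{2}}{2}$ ($N{\left(g \right)} = -5 + \frac{\left(g + g\right)^{2}}{8} = -5 + \frac{\left(2 g\right)^{2}}{8} = -5 + \frac{4 g^{2}}{8} = -5 + \frac{g^{2}}{2}$)
$\frac{\left(\frac{1}{-264 - 186} - 300\right) 212 + N{\left(406 \right)}}{410120 + \frac{1}{377532 - 192602}} = \frac{\left(\frac{1}{-264 - 186} - 300\right) 212 - \left(5 - \frac{406^{2}}{2}\right)}{410120 + \frac{1}{377532 - 192602}} = \frac{\left(\frac{1}{-450} - 300\right) 212 + \left(-5 + \frac{1}{2} \cdot 164836\right)}{410120 + \frac{1}{184930}} = \frac{\left(- \frac{1}{450} - 300\right) 212 + \left(-5 + 82418\right)}{410120 + \frac{1}{184930}} = \frac{\left(- \frac{135001}{450}\right) 212 + 82413}{\frac{75843491601}{184930}} = \left(- \frac{14310106}{225} + 82413\right) \frac{184930}{75843491601} = \frac{4232819}{225} \cdot \frac{184930}{75843491601} = \frac{156555043534}{3412957122045}$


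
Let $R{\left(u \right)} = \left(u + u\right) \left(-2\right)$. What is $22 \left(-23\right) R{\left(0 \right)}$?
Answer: $0$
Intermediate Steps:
$R{\left(u \right)} = - 4 u$ ($R{\left(u \right)} = 2 u \left(-2\right) = - 4 u$)
$22 \left(-23\right) R{\left(0 \right)} = 22 \left(-23\right) \left(\left(-4\right) 0\right) = \left(-506\right) 0 = 0$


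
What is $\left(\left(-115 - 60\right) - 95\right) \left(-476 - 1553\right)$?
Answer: $547830$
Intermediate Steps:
$\left(\left(-115 - 60\right) - 95\right) \left(-476 - 1553\right) = \left(-175 - 95\right) \left(-2029\right) = \left(-270\right) \left(-2029\right) = 547830$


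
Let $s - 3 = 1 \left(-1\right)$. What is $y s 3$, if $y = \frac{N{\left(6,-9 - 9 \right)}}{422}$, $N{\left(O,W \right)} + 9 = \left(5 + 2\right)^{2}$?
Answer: $\frac{120}{211} \approx 0.56872$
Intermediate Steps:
$s = 2$ ($s = 3 + 1 \left(-1\right) = 3 - 1 = 2$)
$N{\left(O,W \right)} = 40$ ($N{\left(O,W \right)} = -9 + \left(5 + 2\right)^{2} = -9 + 7^{2} = -9 + 49 = 40$)
$y = \frac{20}{211}$ ($y = \frac{40}{422} = 40 \cdot \frac{1}{422} = \frac{20}{211} \approx 0.094787$)
$y s 3 = \frac{20 \cdot 2 \cdot 3}{211} = \frac{20}{211} \cdot 6 = \frac{120}{211}$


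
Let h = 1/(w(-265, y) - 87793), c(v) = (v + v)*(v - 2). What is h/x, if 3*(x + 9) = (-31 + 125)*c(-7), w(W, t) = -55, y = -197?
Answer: -1/346033272 ≈ -2.8899e-9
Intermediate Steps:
c(v) = 2*v*(-2 + v) (c(v) = (2*v)*(-2 + v) = 2*v*(-2 + v))
h = -1/87848 (h = 1/(-55 - 87793) = 1/(-87848) = -1/87848 ≈ -1.1383e-5)
x = 3939 (x = -9 + ((-31 + 125)*(2*(-7)*(-2 - 7)))/3 = -9 + (94*(2*(-7)*(-9)))/3 = -9 + (94*126)/3 = -9 + (⅓)*11844 = -9 + 3948 = 3939)
h/x = -1/87848/3939 = -1/87848*1/3939 = -1/346033272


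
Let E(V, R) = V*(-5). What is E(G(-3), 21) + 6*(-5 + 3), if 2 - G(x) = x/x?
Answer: -17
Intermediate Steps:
G(x) = 1 (G(x) = 2 - x/x = 2 - 1*1 = 2 - 1 = 1)
E(V, R) = -5*V
E(G(-3), 21) + 6*(-5 + 3) = -5*1 + 6*(-5 + 3) = -5 + 6*(-2) = -5 - 12 = -17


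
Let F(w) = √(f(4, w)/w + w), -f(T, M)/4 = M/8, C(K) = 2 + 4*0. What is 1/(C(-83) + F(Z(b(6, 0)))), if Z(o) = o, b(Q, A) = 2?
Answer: ⅘ - √6/5 ≈ 0.31010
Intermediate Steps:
C(K) = 2 (C(K) = 2 + 0 = 2)
f(T, M) = -M/2 (f(T, M) = -4*M/8 = -M/2)
F(w) = √(-½ + w) (F(w) = √((-w/2)/w + w) = √(-½ + w))
1/(C(-83) + F(Z(b(6, 0)))) = 1/(2 + √(-2 + 4*2)/2) = 1/(2 + √(-2 + 8)/2) = 1/(2 + √6/2)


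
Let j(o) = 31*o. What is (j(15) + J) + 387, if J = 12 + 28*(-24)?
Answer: 192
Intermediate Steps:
J = -660 (J = 12 - 672 = -660)
(j(15) + J) + 387 = (31*15 - 660) + 387 = (465 - 660) + 387 = -195 + 387 = 192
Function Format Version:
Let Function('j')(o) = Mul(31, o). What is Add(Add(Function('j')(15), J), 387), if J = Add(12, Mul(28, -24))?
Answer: 192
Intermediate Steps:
J = -660 (J = Add(12, -672) = -660)
Add(Add(Function('j')(15), J), 387) = Add(Add(Mul(31, 15), -660), 387) = Add(Add(465, -660), 387) = Add(-195, 387) = 192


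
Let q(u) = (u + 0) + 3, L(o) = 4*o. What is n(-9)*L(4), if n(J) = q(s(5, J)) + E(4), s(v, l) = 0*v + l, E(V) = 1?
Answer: -80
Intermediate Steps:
s(v, l) = l (s(v, l) = 0 + l = l)
q(u) = 3 + u (q(u) = u + 3 = 3 + u)
n(J) = 4 + J (n(J) = (3 + J) + 1 = 4 + J)
n(-9)*L(4) = (4 - 9)*(4*4) = -5*16 = -80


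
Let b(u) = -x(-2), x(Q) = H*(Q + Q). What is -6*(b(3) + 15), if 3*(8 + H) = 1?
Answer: 94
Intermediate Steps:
H = -23/3 (H = -8 + (1/3)*1 = -8 + 1/3 = -23/3 ≈ -7.6667)
x(Q) = -46*Q/3 (x(Q) = -23*(Q + Q)/3 = -46*Q/3)
b(u) = -92/3 (b(u) = -(-46)*(-2)/3 = -1*92/3 = -92/3)
-6*(b(3) + 15) = -6*(-92/3 + 15) = -6*(-47/3) = 94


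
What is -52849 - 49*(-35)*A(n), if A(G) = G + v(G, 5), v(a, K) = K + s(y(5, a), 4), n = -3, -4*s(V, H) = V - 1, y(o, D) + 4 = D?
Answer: -45989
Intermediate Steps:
y(o, D) = -4 + D
s(V, H) = ¼ - V/4 (s(V, H) = -(V - 1)/4 = -(-1 + V)/4 = ¼ - V/4)
v(a, K) = 5/4 + K - a/4 (v(a, K) = K + (¼ - (-4 + a)/4) = K + (¼ + (1 - a/4)) = K + (5/4 - a/4) = 5/4 + K - a/4)
A(G) = 25/4 + 3*G/4 (A(G) = G + (5/4 + 5 - G/4) = G + (25/4 - G/4) = 25/4 + 3*G/4)
-52849 - 49*(-35)*A(n) = -52849 - 49*(-35)*(25/4 + (¾)*(-3)) = -52849 - (-1715)*(25/4 - 9/4) = -52849 - (-1715)*4 = -52849 - 1*(-6860) = -52849 + 6860 = -45989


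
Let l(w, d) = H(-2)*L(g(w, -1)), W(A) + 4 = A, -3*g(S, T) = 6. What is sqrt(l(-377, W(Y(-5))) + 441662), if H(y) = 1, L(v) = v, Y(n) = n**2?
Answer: 2*sqrt(110415) ≈ 664.58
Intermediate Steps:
g(S, T) = -2 (g(S, T) = -1/3*6 = -2)
W(A) = -4 + A
l(w, d) = -2 (l(w, d) = 1*(-2) = -2)
sqrt(l(-377, W(Y(-5))) + 441662) = sqrt(-2 + 441662) = sqrt(441660) = 2*sqrt(110415)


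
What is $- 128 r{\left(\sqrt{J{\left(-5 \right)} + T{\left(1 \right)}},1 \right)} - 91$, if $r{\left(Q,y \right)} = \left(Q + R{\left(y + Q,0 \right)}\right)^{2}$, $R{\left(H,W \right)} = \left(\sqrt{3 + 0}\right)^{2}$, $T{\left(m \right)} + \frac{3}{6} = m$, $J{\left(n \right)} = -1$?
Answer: $-1179 - 384 i \sqrt{2} \approx -1179.0 - 543.06 i$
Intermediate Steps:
$T{\left(m \right)} = - \frac{1}{2} + m$
$R{\left(H,W \right)} = 3$ ($R{\left(H,W \right)} = \left(\sqrt{3}\right)^{2} = 3$)
$r{\left(Q,y \right)} = \left(3 + Q\right)^{2}$ ($r{\left(Q,y \right)} = \left(Q + 3\right)^{2} = \left(3 + Q\right)^{2}$)
$- 128 r{\left(\sqrt{J{\left(-5 \right)} + T{\left(1 \right)}},1 \right)} - 91 = - 128 \left(3 + \sqrt{-1 + \left(- \frac{1}{2} + 1\right)}\right)^{2} - 91 = - 128 \left(3 + \sqrt{-1 + \frac{1}{2}}\right)^{2} - 91 = - 128 \left(3 + \sqrt{- \frac{1}{2}}\right)^{2} - 91 = - 128 \left(3 + \frac{i \sqrt{2}}{2}\right)^{2} - 91 = -91 - 128 \left(3 + \frac{i \sqrt{2}}{2}\right)^{2}$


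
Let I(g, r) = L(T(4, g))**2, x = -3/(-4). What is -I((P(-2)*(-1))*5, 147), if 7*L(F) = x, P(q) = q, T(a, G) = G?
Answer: -9/784 ≈ -0.011480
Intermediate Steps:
x = 3/4 (x = -3*(-1/4) = 3/4 ≈ 0.75000)
L(F) = 3/28 (L(F) = (1/7)*(3/4) = 3/28)
I(g, r) = 9/784 (I(g, r) = (3/28)**2 = 9/784)
-I((P(-2)*(-1))*5, 147) = -1*9/784 = -9/784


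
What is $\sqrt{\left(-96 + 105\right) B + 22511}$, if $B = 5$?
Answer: $2 \sqrt{5639} \approx 150.19$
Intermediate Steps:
$\sqrt{\left(-96 + 105\right) B + 22511} = \sqrt{\left(-96 + 105\right) 5 + 22511} = \sqrt{9 \cdot 5 + 22511} = \sqrt{45 + 22511} = \sqrt{22556} = 2 \sqrt{5639}$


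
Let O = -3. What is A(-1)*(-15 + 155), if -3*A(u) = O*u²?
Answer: 140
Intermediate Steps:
A(u) = u² (A(u) = -(-1)*u² = u²)
A(-1)*(-15 + 155) = (-1)²*(-15 + 155) = 1*140 = 140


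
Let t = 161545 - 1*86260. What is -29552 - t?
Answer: -104837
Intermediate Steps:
t = 75285 (t = 161545 - 86260 = 75285)
-29552 - t = -29552 - 1*75285 = -29552 - 75285 = -104837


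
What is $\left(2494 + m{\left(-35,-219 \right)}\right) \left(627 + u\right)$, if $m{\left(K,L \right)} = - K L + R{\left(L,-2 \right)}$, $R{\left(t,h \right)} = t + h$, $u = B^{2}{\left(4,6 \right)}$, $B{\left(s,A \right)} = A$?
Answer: $-3574896$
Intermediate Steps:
$u = 36$ ($u = 6^{2} = 36$)
$R{\left(t,h \right)} = h + t$
$m{\left(K,L \right)} = -2 + L - K L$ ($m{\left(K,L \right)} = - K L + \left(-2 + L\right) = -2 + L - K L$)
$\left(2494 + m{\left(-35,-219 \right)}\right) \left(627 + u\right) = \left(2494 - \left(221 + 7665\right)\right) \left(627 + 36\right) = \left(2494 - 7886\right) 663 = \left(-5392\right) 663 = -3574896$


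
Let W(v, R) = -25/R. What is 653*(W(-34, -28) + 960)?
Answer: 17568965/28 ≈ 6.2746e+5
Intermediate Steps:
W(v, R) = -25/R
653*(W(-34, -28) + 960) = 653*(-25/(-28) + 960) = 653*(-25*(-1/28) + 960) = 653*(25/28 + 960) = 653*(26905/28) = 17568965/28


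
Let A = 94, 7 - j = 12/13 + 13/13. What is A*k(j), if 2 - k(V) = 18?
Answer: -1504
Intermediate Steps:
j = 66/13 (j = 7 - (12/13 + 13/13) = 7 - (12*(1/13) + 13*(1/13)) = 7 - (12/13 + 1) = 7 - 1*25/13 = 7 - 25/13 = 66/13 ≈ 5.0769)
k(V) = -16 (k(V) = 2 - 1*18 = 2 - 18 = -16)
A*k(j) = 94*(-16) = -1504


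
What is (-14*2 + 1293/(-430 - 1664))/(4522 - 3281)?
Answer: -1175/50954 ≈ -0.023060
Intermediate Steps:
(-14*2 + 1293/(-430 - 1664))/(4522 - 3281) = (-28 + 1293/(-2094))/1241 = (-28 + 1293*(-1/2094))*(1/1241) = (-28 - 431/698)*(1/1241) = -19975/698*1/1241 = -1175/50954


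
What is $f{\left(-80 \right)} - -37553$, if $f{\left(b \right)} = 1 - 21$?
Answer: $37533$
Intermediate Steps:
$f{\left(b \right)} = -20$ ($f{\left(b \right)} = 1 - 21 = -20$)
$f{\left(-80 \right)} - -37553 = -20 - -37553 = -20 + 37553 = 37533$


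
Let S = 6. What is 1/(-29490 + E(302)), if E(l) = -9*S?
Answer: -1/29544 ≈ -3.3848e-5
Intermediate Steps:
E(l) = -54 (E(l) = -9*6 = -54)
1/(-29490 + E(302)) = 1/(-29490 - 54) = 1/(-29544) = -1/29544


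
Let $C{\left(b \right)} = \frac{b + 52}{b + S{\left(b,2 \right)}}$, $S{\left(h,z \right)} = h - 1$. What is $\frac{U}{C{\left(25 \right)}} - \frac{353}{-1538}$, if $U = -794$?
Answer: $- \frac{8544321}{16918} \approx -505.04$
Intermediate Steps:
$S{\left(h,z \right)} = -1 + h$
$C{\left(b \right)} = \frac{52 + b}{-1 + 2 b}$ ($C{\left(b \right)} = \frac{b + 52}{b + \left(-1 + b\right)} = \frac{52 + b}{-1 + 2 b}$)
$\frac{U}{C{\left(25 \right)}} - \frac{353}{-1538} = - \frac{794}{\frac{1}{-1 + 2 \cdot 25} \left(52 + 25\right)} - \frac{353}{-1538} = - \frac{794}{\frac{1}{-1 + 50} \cdot 77} - - \frac{353}{1538} = - \frac{794}{\frac{1}{49} \cdot 77} + \frac{353}{1538} = - \frac{794}{\frac{11}{7}} + \frac{353}{1538} = \left(-794\right) \frac{7}{11} + \frac{353}{1538} = - \frac{5558}{11} + \frac{353}{1538} = - \frac{8544321}{16918}$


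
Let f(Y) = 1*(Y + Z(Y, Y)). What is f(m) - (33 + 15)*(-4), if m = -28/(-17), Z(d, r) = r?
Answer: 3320/17 ≈ 195.29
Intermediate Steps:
m = 28/17 (m = -28*(-1/17) = 28/17 ≈ 1.6471)
f(Y) = 2*Y (f(Y) = 1*(Y + Y) = 1*(2*Y) = 2*Y)
f(m) - (33 + 15)*(-4) = 2*(28/17) - (33 + 15)*(-4) = 56/17 - 48*(-4) = 56/17 - 1*(-192) = 56/17 + 192 = 3320/17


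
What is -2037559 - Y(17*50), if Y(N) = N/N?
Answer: -2037560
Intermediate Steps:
Y(N) = 1
-2037559 - Y(17*50) = -2037559 - 1*1 = -2037559 - 1 = -2037560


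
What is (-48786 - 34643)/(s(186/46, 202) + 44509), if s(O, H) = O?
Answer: -1918867/1023800 ≈ -1.8743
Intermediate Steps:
(-48786 - 34643)/(s(186/46, 202) + 44509) = (-48786 - 34643)/(186/46 + 44509) = -83429/(186*(1/46) + 44509) = -83429/(93/23 + 44509) = -83429/1023800/23 = -83429*23/1023800 = -1918867/1023800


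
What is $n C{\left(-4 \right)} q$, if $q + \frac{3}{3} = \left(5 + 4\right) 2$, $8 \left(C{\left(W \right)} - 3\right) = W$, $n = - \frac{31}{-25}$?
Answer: $\frac{527}{10} \approx 52.7$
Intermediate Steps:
$n = \frac{31}{25}$ ($n = \left(-31\right) \left(- \frac{1}{25}\right) = \frac{31}{25} \approx 1.24$)
$C{\left(W \right)} = 3 + \frac{W}{8}$
$q = 17$ ($q = -1 + \left(5 + 4\right) 2 = -1 + 9 \cdot 2 = -1 + 18 = 17$)
$n C{\left(-4 \right)} q = \frac{31 \left(3 + \frac{1}{8} \left(-4\right)\right)}{25} \cdot 17 = \frac{31 \left(3 - \frac{1}{2}\right)}{25} \cdot 17 = \frac{31}{25} \cdot \frac{5}{2} \cdot 17 = \frac{31}{10} \cdot 17 = \frac{527}{10}$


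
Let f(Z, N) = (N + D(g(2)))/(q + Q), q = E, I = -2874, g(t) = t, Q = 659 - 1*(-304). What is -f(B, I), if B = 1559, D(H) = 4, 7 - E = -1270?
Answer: 41/32 ≈ 1.2813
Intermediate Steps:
E = 1277 (E = 7 - 1*(-1270) = 7 + 1270 = 1277)
Q = 963 (Q = 659 + 304 = 963)
q = 1277
f(Z, N) = 1/560 + N/2240 (f(Z, N) = (N + 4)/(1277 + 963) = (4 + N)/2240 = (4 + N)*(1/2240) = 1/560 + N/2240)
-f(B, I) = -(1/560 + (1/2240)*(-2874)) = -(1/560 - 1437/1120) = -1*(-41/32) = 41/32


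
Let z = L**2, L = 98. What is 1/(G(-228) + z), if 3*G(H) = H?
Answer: 1/9528 ≈ 0.00010495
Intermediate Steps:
G(H) = H/3
z = 9604 (z = 98**2 = 9604)
1/(G(-228) + z) = 1/((1/3)*(-228) + 9604) = 1/(-76 + 9604) = 1/9528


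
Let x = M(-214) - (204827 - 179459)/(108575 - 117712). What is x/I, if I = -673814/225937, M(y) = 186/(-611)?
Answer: -1559006646471/1880853067249 ≈ -0.82888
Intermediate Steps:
M(y) = -186/611 (M(y) = 186*(-1/611) = -186/611)
x = 13800366/5582707 (x = -186/611 - (204827 - 179459)/(108575 - 117712) = -186/611 - 25368/(-9137) = -186/611 - 25368*(-1)/9137 = -186/611 - 1*(-25368/9137) = -186/611 + 25368/9137 = 13800366/5582707 ≈ 2.4720)
I = -673814/225937 (I = -673814*1/225937 = -673814/225937 ≈ -2.9823)
x/I = 13800366/(5582707*(-673814/225937)) = (13800366/5582707)*(-225937/673814) = -1559006646471/1880853067249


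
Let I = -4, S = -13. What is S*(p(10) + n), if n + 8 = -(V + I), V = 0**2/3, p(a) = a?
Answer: -78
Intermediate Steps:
V = 0 (V = 0*(1/3) = 0)
n = -4 (n = -8 - (0 - 4) = -8 - 1*(-4) = -8 + 4 = -4)
S*(p(10) + n) = -13*(10 - 4) = -13*6 = -78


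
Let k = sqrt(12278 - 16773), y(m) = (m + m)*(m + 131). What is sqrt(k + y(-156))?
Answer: sqrt(7800 + I*sqrt(4495)) ≈ 88.318 + 0.3796*I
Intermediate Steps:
y(m) = 2*m*(131 + m) (y(m) = (2*m)*(131 + m) = 2*m*(131 + m))
k = I*sqrt(4495) (k = sqrt(-4495) = I*sqrt(4495) ≈ 67.045*I)
sqrt(k + y(-156)) = sqrt(I*sqrt(4495) + 2*(-156)*(131 - 156)) = sqrt(I*sqrt(4495) + 2*(-156)*(-25)) = sqrt(I*sqrt(4495) + 7800) = sqrt(7800 + I*sqrt(4495))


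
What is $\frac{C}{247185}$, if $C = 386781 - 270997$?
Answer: $\frac{115784}{247185} \approx 0.46841$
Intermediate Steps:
$C = 115784$
$\frac{C}{247185} = \frac{115784}{247185}$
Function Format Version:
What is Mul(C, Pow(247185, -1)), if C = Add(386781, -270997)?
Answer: Rational(115784, 247185) ≈ 0.46841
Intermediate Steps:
C = 115784
Mul(C, Pow(247185, -1)) = Mul(115784, Pow(247185, -1)) = Mul(115784, Rational(1, 247185)) = Rational(115784, 247185)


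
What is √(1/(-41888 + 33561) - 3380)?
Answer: I*√234365588347/8327 ≈ 58.138*I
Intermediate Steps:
√(1/(-41888 + 33561) - 3380) = √(1/(-8327) - 3380) = √(-1/8327 - 3380) = √(-28145261/8327) = I*√234365588347/8327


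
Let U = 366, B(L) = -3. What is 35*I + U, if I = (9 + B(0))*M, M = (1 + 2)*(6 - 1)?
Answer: 3516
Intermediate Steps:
M = 15 (M = 3*5 = 15)
I = 90 (I = (9 - 3)*15 = 6*15 = 90)
35*I + U = 35*90 + 366 = 3150 + 366 = 3516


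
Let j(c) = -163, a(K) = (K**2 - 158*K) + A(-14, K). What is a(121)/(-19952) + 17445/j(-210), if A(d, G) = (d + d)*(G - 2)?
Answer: -346789773/3252176 ≈ -106.63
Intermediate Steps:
A(d, G) = 2*d*(-2 + G) (A(d, G) = (2*d)*(-2 + G) = 2*d*(-2 + G))
a(K) = 56 + K**2 - 186*K (a(K) = (K**2 - 158*K) + 2*(-14)*(-2 + K) = (K**2 - 158*K) + (56 - 28*K) = 56 + K**2 - 186*K)
a(121)/(-19952) + 17445/j(-210) = (56 + 121**2 - 186*121)/(-19952) + 17445/(-163) = (56 + 14641 - 22506)*(-1/19952) + 17445*(-1/163) = -7809*(-1/19952) - 17445/163 = 7809/19952 - 17445/163 = -346789773/3252176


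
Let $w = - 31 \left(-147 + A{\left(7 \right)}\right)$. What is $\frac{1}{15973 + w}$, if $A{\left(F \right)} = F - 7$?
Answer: $\frac{1}{20530} \approx 4.8709 \cdot 10^{-5}$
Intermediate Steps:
$A{\left(F \right)} = -7 + F$ ($A{\left(F \right)} = F - 7 = -7 + F$)
$w = 4557$ ($w = - 31 \left(-147 + \left(-7 + 7\right)\right) = - 31 \left(-147 + 0\right) = \left(-31\right) \left(-147\right) = 4557$)
$\frac{1}{15973 + w} = \frac{1}{15973 + 4557} = \frac{1}{20530}$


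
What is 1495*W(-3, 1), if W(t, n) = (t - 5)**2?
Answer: 95680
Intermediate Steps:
W(t, n) = (-5 + t)**2
1495*W(-3, 1) = 1495*(-5 - 3)**2 = 1495*(-8)**2 = 1495*64 = 95680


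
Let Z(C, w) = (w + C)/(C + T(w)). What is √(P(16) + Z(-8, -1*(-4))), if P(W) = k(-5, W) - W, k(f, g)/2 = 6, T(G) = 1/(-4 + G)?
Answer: 2*I ≈ 2.0*I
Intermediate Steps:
k(f, g) = 12 (k(f, g) = 2*6 = 12)
Z(C, w) = (C + w)/(C + 1/(-4 + w)) (Z(C, w) = (w + C)/(C + 1/(-4 + w)) = (C + w)/(C + 1/(-4 + w)))
P(W) = 12 - W
√(P(16) + Z(-8, -1*(-4))) = √((12 - 1*16) + (-4 - 1*(-4))*(-8 - 1*(-4))/(1 - 8*(-4 - 1*(-4)))) = √((12 - 16) + (-4 + 4)*(-8 + 4)/(1 - 8*(-4 + 4))) = √(-4 + 0*(-4)/(1 - 8*0)) = √(-4 + 0*(-4)/(1 + 0)) = √(-4 + 0*(-4)/1) = √(-4 + 1*0*(-4)) = √(-4 + 0) = √(-4) = 2*I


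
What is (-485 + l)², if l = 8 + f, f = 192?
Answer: 81225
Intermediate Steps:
l = 200 (l = 8 + 192 = 200)
(-485 + l)² = (-485 + 200)² = (-285)² = 81225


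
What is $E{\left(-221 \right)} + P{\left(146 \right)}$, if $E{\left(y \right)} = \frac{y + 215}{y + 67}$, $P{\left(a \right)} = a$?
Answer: $\frac{11245}{77} \approx 146.04$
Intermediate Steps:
$E{\left(y \right)} = \frac{215 + y}{67 + y}$
$E{\left(-221 \right)} + P{\left(146 \right)} = \frac{215 - 221}{67 - 221} + 146 = \frac{1}{-154} \left(-6\right) + 146 = \left(- \frac{1}{154}\right) \left(-6\right) + 146 = \frac{3}{77} + 146 = \frac{11245}{77}$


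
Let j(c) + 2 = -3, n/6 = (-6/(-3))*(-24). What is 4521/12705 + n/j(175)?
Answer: 22313/385 ≈ 57.956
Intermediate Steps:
n = -288 (n = 6*((-6/(-3))*(-24)) = 6*(-⅓*(-6)*(-24)) = 6*(2*(-24)) = 6*(-48) = -288)
j(c) = -5 (j(c) = -2 - 3 = -5)
4521/12705 + n/j(175) = 4521/12705 - 288/(-5) = 4521*(1/12705) - 288*(-⅕) = 137/385 + 288/5 = 22313/385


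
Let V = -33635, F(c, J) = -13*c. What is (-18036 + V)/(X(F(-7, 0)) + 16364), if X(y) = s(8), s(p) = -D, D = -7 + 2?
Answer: -51671/16369 ≈ -3.1566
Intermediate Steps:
D = -5
s(p) = 5 (s(p) = -1*(-5) = 5)
X(y) = 5
(-18036 + V)/(X(F(-7, 0)) + 16364) = (-18036 - 33635)/(5 + 16364) = -51671/16369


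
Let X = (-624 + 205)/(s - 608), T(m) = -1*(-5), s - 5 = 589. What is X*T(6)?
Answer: 2095/14 ≈ 149.64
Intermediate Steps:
s = 594 (s = 5 + 589 = 594)
T(m) = 5
X = 419/14 (X = (-624 + 205)/(594 - 608) = -419/(-14) = -419*(-1/14) = 419/14 ≈ 29.929)
X*T(6) = (419/14)*5 = 2095/14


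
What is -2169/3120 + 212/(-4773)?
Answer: -3671359/4963920 ≈ -0.73961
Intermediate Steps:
-2169/3120 + 212/(-4773) = -2169*1/3120 + 212*(-1/4773) = -723/1040 - 212/4773 = -3671359/4963920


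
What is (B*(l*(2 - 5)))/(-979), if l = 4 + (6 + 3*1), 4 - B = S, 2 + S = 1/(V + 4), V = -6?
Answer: 507/1958 ≈ 0.25894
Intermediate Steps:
S = -5/2 (S = -2 + 1/(-6 + 4) = -2 + 1/(-2) = -2 - 1/2 = -5/2 ≈ -2.5000)
B = 13/2 (B = 4 - 1*(-5/2) = 4 + 5/2 = 13/2 ≈ 6.5000)
l = 13 (l = 4 + (6 + 3) = 4 + 9 = 13)
(B*(l*(2 - 5)))/(-979) = (13*(13*(2 - 5))/2)/(-979) = (13*(13*(-3))/2)*(-1/979) = ((13/2)*(-39))*(-1/979) = -507/2*(-1/979) = 507/1958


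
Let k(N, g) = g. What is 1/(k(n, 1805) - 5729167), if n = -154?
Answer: -1/5727362 ≈ -1.7460e-7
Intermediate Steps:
1/(k(n, 1805) - 5729167) = 1/(1805 - 5729167) = 1/(-5727362) = -1/5727362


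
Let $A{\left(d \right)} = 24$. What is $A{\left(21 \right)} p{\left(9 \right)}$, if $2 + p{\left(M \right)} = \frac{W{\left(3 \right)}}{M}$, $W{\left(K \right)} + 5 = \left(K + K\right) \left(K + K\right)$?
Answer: $\frac{104}{3} \approx 34.667$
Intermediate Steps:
$W{\left(K \right)} = -5 + 4 K^{2}$ ($W{\left(K \right)} = -5 + \left(K + K\right) \left(K + K\right) = -5 + 2 K 2 K = -5 + 4 K^{2}$)
$p{\left(M \right)} = -2 + \frac{31}{M}$ ($p{\left(M \right)} = -2 + \frac{-5 + 4 \cdot 3^{2}}{M} = -2 + \frac{-5 + 4 \cdot 9}{M} = -2 + \frac{-5 + 36}{M} = -2 + \frac{31}{M}$)
$A{\left(21 \right)} p{\left(9 \right)} = 24 \left(-2 + \frac{31}{9}\right) = 24 \cdot \frac{13}{9} = \frac{104}{3}$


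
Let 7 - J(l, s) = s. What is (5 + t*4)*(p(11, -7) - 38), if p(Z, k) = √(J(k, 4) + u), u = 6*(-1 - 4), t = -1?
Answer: -38 + 3*I*√3 ≈ -38.0 + 5.1962*I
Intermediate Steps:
J(l, s) = 7 - s
u = -30 (u = 6*(-5) = -30)
p(Z, k) = 3*I*√3 (p(Z, k) = √((7 - 1*4) - 30) = √((7 - 4) - 30) = √(3 - 30) = √(-27) = 3*I*√3)
(5 + t*4)*(p(11, -7) - 38) = (5 - 1*4)*(3*I*√3 - 38) = (5 - 4)*(-38 + 3*I*√3) = 1*(-38 + 3*I*√3) = -38 + 3*I*√3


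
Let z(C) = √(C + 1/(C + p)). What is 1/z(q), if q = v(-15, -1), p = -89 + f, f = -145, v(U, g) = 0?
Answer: -3*I*√26 ≈ -15.297*I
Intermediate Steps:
p = -234 (p = -89 - 145 = -234)
q = 0
z(C) = √(C + 1/(-234 + C)) (z(C) = √(C + 1/(C - 234)) = √(C + 1/(-234 + C)))
1/z(q) = 1/(√((1 + 0*(-234 + 0))/(-234 + 0))) = 1/(√((1 + 0*(-234))/(-234))) = 1/(√(-(1 + 0)/234)) = 1/(√(-1/234*1)) = 1/(√(-1/234)) = 1/(I*√26/78) = -3*I*√26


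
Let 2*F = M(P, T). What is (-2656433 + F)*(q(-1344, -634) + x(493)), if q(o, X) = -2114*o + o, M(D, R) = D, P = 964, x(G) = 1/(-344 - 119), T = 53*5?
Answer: -3492205683983985/463 ≈ -7.5426e+12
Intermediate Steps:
T = 265
x(G) = -1/463 (x(G) = 1/(-463) = -1/463)
q(o, X) = -2113*o
F = 482 (F = (½)*964 = 482)
(-2656433 + F)*(q(-1344, -634) + x(493)) = (-2656433 + 482)*(-2113*(-1344) - 1/463) = -2655951*(2839872 - 1/463) = -2655951*1314860735/463 = -3492205683983985/463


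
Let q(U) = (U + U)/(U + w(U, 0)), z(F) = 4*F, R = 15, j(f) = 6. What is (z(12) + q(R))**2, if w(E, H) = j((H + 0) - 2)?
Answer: 119716/49 ≈ 2443.2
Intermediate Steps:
w(E, H) = 6
q(U) = 2*U/(6 + U) (q(U) = (U + U)/(U + 6) = (2*U)/(6 + U) = 2*U/(6 + U))
(z(12) + q(R))**2 = (4*12 + 2*15/(6 + 15))**2 = (48 + 2*15/21)**2 = (48 + 2*15*(1/21))**2 = (48 + 10/7)**2 = (346/7)**2 = 119716/49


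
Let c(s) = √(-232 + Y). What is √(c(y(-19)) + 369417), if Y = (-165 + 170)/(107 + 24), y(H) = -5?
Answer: √(6339565137 + 131*I*√3980697)/131 ≈ 607.8 + 0.012529*I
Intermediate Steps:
Y = 5/131 ≈ 0.038168
c(s) = I*√3980697/131 (c(s) = √(-232 + 5/131) = √(-30387/131) = I*√3980697/131)
√(c(y(-19)) + 369417) = √(I*√3980697/131 + 369417) = √(369417 + I*√3980697/131)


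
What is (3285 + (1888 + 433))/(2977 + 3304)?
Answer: 5606/6281 ≈ 0.89253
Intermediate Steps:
(3285 + (1888 + 433))/(2977 + 3304) = (3285 + 2321)/6281 = 5606*(1/6281) = 5606/6281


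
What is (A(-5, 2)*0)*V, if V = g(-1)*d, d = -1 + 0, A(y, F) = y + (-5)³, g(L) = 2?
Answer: 0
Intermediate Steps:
A(y, F) = -125 + y (A(y, F) = y - 125 = -125 + y)
d = -1
V = -2 (V = 2*(-1) = -2)
(A(-5, 2)*0)*V = ((-125 - 5)*0)*(-2) = -130*0*(-2) = 0*(-2) = 0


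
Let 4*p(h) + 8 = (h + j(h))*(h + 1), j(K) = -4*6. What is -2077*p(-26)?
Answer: -1289817/2 ≈ -6.4491e+5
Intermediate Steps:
j(K) = -24
p(h) = -2 + (1 + h)*(-24 + h)/4 (p(h) = -2 + ((h - 24)*(h + 1))/4 = -2 + ((-24 + h)*(1 + h))/4 = -2 + ((1 + h)*(-24 + h))/4 = -2 + (1 + h)*(-24 + h)/4)
-2077*p(-26) = -2077*(-8 - 23/4*(-26) + (¼)*(-26)²) = -2077*(-8 + 299/2 + (¼)*676) = -2077*(-8 + 299/2 + 169) = -2077*621/2 = -1289817/2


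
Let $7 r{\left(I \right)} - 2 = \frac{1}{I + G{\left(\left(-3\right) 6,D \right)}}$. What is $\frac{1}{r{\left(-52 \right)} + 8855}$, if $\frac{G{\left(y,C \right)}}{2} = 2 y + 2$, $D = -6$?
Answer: $\frac{840}{7438439} \approx 0.00011293$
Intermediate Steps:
$G{\left(y,C \right)} = 4 + 4 y$ ($G{\left(y,C \right)} = 2 \left(2 y + 2\right) = 2 \left(2 + 2 y\right) = 4 + 4 y$)
$r{\left(I \right)} = \frac{2}{7} + \frac{1}{7 \left(-68 + I\right)}$ ($r{\left(I \right)} = \frac{2}{7} + \frac{1}{7 \left(I + \left(4 + 4 \left(\left(-3\right) 6\right)\right)\right)} = \frac{2}{7} + \frac{1}{7 \left(I + \left(4 + 4 \left(-18\right)\right)\right)} = \frac{2}{7} + \frac{1}{7 \left(I + \left(4 - 72\right)\right)} = \frac{2}{7} + \frac{1}{7 \left(I - 68\right)} = \frac{2}{7} + \frac{1}{7 \left(-68 + I\right)}$)
$\frac{1}{r{\left(-52 \right)} + 8855} = \frac{1}{\frac{-135 + 2 \left(-52\right)}{7 \left(-68 - 52\right)} + 8855} = \frac{1}{\frac{-135 - 104}{7 \left(-120\right)} + 8855} = \frac{1}{\frac{1}{7} \left(- \frac{1}{120}\right) \left(-239\right) + 8855} = \frac{1}{\frac{239}{840} + 8855} = \frac{1}{\frac{7438439}{840}} = \frac{840}{7438439}$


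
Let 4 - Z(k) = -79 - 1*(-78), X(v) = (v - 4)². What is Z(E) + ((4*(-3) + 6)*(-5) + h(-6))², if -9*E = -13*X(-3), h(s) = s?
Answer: 581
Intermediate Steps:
X(v) = (-4 + v)²
E = 637/9 (E = -(-13)*(-4 - 3)²/9 = -(-13)*(-7)²/9 = -(-13)*49/9 = -⅑*(-637) = 637/9 ≈ 70.778)
Z(k) = 5 (Z(k) = 4 - (-79 - 1*(-78)) = 4 - (-79 + 78) = 4 - 1*(-1) = 4 + 1 = 5)
Z(E) + ((4*(-3) + 6)*(-5) + h(-6))² = 5 + ((4*(-3) + 6)*(-5) - 6)² = 5 + ((-12 + 6)*(-5) - 6)² = 5 + (-6*(-5) - 6)² = 5 + (30 - 6)² = 5 + 24² = 5 + 576 = 581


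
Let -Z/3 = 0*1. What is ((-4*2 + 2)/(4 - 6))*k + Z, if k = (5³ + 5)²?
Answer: 50700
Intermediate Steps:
k = 16900 (k = (125 + 5)² = 130² = 16900)
Z = 0 (Z = -0 = -3*0 = 0)
((-4*2 + 2)/(4 - 6))*k + Z = ((-4*2 + 2)/(4 - 6))*16900 + 0 = ((-8 + 2)/(-2))*16900 + 0 = -6*(-½)*16900 + 0 = 3*16900 + 0 = 50700 + 0 = 50700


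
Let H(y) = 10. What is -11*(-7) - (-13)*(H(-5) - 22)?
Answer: -79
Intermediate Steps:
-11*(-7) - (-13)*(H(-5) - 22) = -11*(-7) - (-13)*(10 - 22) = 77 - (-13)*(-12) = 77 - 1*156 = 77 - 156 = -79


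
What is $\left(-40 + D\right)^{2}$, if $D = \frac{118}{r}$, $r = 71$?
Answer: $\frac{7409284}{5041} \approx 1469.8$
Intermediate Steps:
$D = \frac{118}{71} \approx 1.662$
$\left(-40 + D\right)^{2} = \left(-40 + \frac{118}{71}\right)^{2} = \left(- \frac{2722}{71}\right)^{2} = \frac{7409284}{5041}$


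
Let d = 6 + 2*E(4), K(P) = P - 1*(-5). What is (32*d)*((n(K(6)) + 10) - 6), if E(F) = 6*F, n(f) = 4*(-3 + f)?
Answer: 62208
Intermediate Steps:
K(P) = 5 + P (K(P) = P + 5 = 5 + P)
n(f) = -12 + 4*f
d = 54 (d = 6 + 2*(6*4) = 6 + 2*24 = 6 + 48 = 54)
(32*d)*((n(K(6)) + 10) - 6) = (32*54)*(((-12 + 4*(5 + 6)) + 10) - 6) = 1728*(((-12 + 4*11) + 10) - 6) = 1728*(((-12 + 44) + 10) - 6) = 1728*((32 + 10) - 6) = 1728*(42 - 6) = 1728*36 = 62208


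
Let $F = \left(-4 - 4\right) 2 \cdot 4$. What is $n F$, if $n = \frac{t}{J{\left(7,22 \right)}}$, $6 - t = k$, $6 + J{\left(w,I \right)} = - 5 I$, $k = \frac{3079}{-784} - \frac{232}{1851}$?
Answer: $\frac{14588221}{2630271} \approx 5.5463$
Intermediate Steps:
$k = - \frac{5881117}{1451184}$ ($k = 3079 \left(- \frac{1}{784}\right) - \frac{232}{1851} = - \frac{3079}{784} - \frac{232}{1851} = - \frac{5881117}{1451184} \approx -4.0526$)
$J{\left(w,I \right)} = -6 - 5 I$
$F = -64$ ($F = \left(-8\right) 2 \cdot 4 = \left(-16\right) 4 = -64$)
$t = \frac{14588221}{1451184}$ ($t = 6 - - \frac{5881117}{1451184} = 6 + \frac{5881117}{1451184} = \frac{14588221}{1451184} \approx 10.053$)
$n = - \frac{14588221}{168337344}$ ($n = \frac{14588221}{1451184 \left(-6 - 110\right)} = \frac{14588221}{1451184 \left(-116\right)} = \frac{14588221}{1451184} \left(- \frac{1}{116}\right) = - \frac{14588221}{168337344} \approx -0.086661$)
$n F = \left(- \frac{14588221}{168337344}\right) \left(-64\right) = \frac{14588221}{2630271}$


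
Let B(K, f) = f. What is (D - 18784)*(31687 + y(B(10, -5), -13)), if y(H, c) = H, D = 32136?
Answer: 423018064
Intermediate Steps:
(D - 18784)*(31687 + y(B(10, -5), -13)) = (32136 - 18784)*(31687 - 5) = 13352*31682 = 423018064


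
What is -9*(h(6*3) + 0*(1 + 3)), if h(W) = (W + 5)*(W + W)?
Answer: -7452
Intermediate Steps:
h(W) = 2*W*(5 + W) (h(W) = (5 + W)*(2*W) = 2*W*(5 + W))
-9*(h(6*3) + 0*(1 + 3)) = -9*(2*(6*3)*(5 + 6*3) + 0*(1 + 3)) = -9*(2*18*(5 + 18) + 0*4) = -9*(2*18*23 + 0) = -9*(828 + 0) = -9*828 = -7452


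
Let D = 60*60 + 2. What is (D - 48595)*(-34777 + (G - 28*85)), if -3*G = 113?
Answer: 5020498912/3 ≈ 1.6735e+9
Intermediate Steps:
D = 3602 (D = 3600 + 2 = 3602)
G = -113/3 (G = -⅓*113 = -113/3 ≈ -37.667)
(D - 48595)*(-34777 + (G - 28*85)) = (3602 - 48595)*(-34777 + (-113/3 - 28*85)) = -44993*(-34777 + (-113/3 - 2380)) = -44993*(-34777 - 7253/3) = -44993*(-111584/3) = 5020498912/3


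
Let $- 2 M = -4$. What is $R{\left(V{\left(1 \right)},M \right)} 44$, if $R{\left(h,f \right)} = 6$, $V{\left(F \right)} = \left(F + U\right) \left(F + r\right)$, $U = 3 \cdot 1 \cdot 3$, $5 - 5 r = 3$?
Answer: $264$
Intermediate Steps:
$r = \frac{2}{5}$ ($r = 1 - \frac{3}{5} = \frac{2}{5} \approx 0.4$)
$U = 9$ ($U = 3 \cdot 3 = 9$)
$V{\left(F \right)} = \left(9 + F\right) \left(\frac{2}{5} + F\right)$ ($V{\left(F \right)} = \left(F + 9\right) \left(F + \frac{2}{5}\right) = \left(9 + F\right) \left(\frac{2}{5} + F\right)$)
$M = 2$ ($M = \left(- \frac{1}{2}\right) \left(-4\right) = 2$)
$R{\left(V{\left(1 \right)},M \right)} 44 = 6 \cdot 44 = 264$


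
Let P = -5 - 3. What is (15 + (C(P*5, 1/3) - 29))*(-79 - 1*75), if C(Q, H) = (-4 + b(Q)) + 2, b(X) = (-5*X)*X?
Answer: 1234464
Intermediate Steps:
b(X) = -5*X**2
P = -8
C(Q, H) = -2 - 5*Q**2 (C(Q, H) = (-4 - 5*Q**2) + 2 = -2 - 5*Q**2)
(15 + (C(P*5, 1/3) - 29))*(-79 - 1*75) = (15 + ((-2 - 5*(-8*5)**2) - 29))*(-79 - 1*75) = (15 + ((-2 - 5*(-40)**2) - 29))*(-79 - 75) = (15 + ((-2 - 5*1600) - 29))*(-154) = (15 + ((-2 - 8000) - 29))*(-154) = (15 + (-8002 - 29))*(-154) = (15 - 8031)*(-154) = -8016*(-154) = 1234464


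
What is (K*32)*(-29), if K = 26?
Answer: -24128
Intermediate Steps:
(K*32)*(-29) = (26*32)*(-29) = 832*(-29) = -24128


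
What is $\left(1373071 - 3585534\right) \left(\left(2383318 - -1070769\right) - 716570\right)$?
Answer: $-6056655074371$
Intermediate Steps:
$\left(1373071 - 3585534\right) \left(\left(2383318 - -1070769\right) - 716570\right) = - 2212463 \left(\left(2383318 + 1070769\right) - 716570\right) = - 2212463 \left(3454087 - 716570\right) = \left(-2212463\right) 2737517 = -6056655074371$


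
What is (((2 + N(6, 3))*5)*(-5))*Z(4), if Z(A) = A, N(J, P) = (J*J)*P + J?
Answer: -11600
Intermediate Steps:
N(J, P) = J + P*J**2 (N(J, P) = J**2*P + J = P*J**2 + J = J + P*J**2)
(((2 + N(6, 3))*5)*(-5))*Z(4) = (((2 + 6*(1 + 6*3))*5)*(-5))*4 = (((2 + 6*(1 + 18))*5)*(-5))*4 = (((2 + 6*19)*5)*(-5))*4 = (((2 + 114)*5)*(-5))*4 = ((116*5)*(-5))*4 = (580*(-5))*4 = -2900*4 = -11600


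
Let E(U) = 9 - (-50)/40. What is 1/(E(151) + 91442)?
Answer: 4/365809 ≈ 1.0935e-5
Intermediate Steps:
E(U) = 41/4 (E(U) = 9 - (-50)/40 = 9 - 1*(-5/4) = 9 + 5/4 = 41/4)
1/(E(151) + 91442) = 1/(41/4 + 91442) = 1/(365809/4) = 4/365809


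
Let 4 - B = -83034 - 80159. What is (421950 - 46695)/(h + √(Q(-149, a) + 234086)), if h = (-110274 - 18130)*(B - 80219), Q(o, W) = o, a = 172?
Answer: -3998232117313560/113522783642503146607 - 1125765*√25993/113522783642503146607 ≈ -3.5220e-5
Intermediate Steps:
B = 163197 (B = 4 - (-83034 - 80159) = 4 - 1*(-163193) = 4 + 163193 = 163197)
h = -10654707112 (h = (-110274 - 18130)*(163197 - 80219) = -128404*82978 = -10654707112)
(421950 - 46695)/(h + √(Q(-149, a) + 234086)) = (421950 - 46695)/(-10654707112 + √(-149 + 234086)) = 375255/(-10654707112 + √233937) = 375255/(-10654707112 + 3*√25993)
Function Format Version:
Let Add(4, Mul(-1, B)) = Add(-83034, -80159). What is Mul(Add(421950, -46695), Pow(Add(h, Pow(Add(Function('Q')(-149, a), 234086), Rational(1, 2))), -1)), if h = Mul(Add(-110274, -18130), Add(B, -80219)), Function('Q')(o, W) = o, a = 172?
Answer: Add(Rational(-3998232117313560, 113522783642503146607), Mul(Rational(-1125765, 113522783642503146607), Pow(25993, Rational(1, 2)))) ≈ -3.5220e-5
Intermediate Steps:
B = 163197 (B = Add(4, Mul(-1, Add(-83034, -80159))) = Add(4, Mul(-1, -163193)) = Add(4, 163193) = 163197)
h = -10654707112 (h = Mul(Add(-110274, -18130), Add(163197, -80219)) = Mul(-128404, 82978) = -10654707112)
Mul(Add(421950, -46695), Pow(Add(h, Pow(Add(Function('Q')(-149, a), 234086), Rational(1, 2))), -1)) = Mul(Add(421950, -46695), Pow(Add(-10654707112, Pow(Add(-149, 234086), Rational(1, 2))), -1)) = Mul(375255, Pow(Add(-10654707112, Pow(233937, Rational(1, 2))), -1)) = Mul(375255, Pow(Add(-10654707112, Mul(3, Pow(25993, Rational(1, 2)))), -1))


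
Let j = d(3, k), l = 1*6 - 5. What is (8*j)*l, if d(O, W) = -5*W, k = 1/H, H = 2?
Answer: -20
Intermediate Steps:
l = 1 (l = 6 - 5 = 1)
k = 1/2 ≈ 0.50000
j = -5/2 (j = -5*1/2 = -5/2 ≈ -2.5000)
(8*j)*l = (8*(-5/2))*1 = -20*1 = -20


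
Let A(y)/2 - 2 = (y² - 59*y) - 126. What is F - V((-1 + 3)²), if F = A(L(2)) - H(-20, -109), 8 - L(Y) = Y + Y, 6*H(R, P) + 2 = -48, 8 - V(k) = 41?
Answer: -1940/3 ≈ -646.67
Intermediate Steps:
V(k) = -33 (V(k) = 8 - 1*41 = 8 - 41 = -33)
H(R, P) = -25/3 (H(R, P) = -⅓ + (⅙)*(-48) = -⅓ - 8 = -25/3)
L(Y) = 8 - 2*Y (L(Y) = 8 - (Y + Y) = 8 - 2*Y)
A(y) = -248 - 118*y + 2*y² (A(y) = 4 + 2*((y² - 59*y) - 126) = 4 + 2*(-126 + y² - 59*y) = 4 + (-252 - 118*y + 2*y²) = -248 - 118*y + 2*y²)
F = -2039/3 (F = (-248 - 118*(8 - 2*2) + 2*(8 - 2*2)²) - 1*(-25/3) = (-248 - 118*(8 - 4) + 2*(8 - 4)²) + 25/3 = (-248 - 118*4 + 2*4²) + 25/3 = (-248 - 472 + 2*16) + 25/3 = (-248 - 472 + 32) + 25/3 = -688 + 25/3 = -2039/3 ≈ -679.67)
F - V((-1 + 3)²) = -2039/3 - 1*(-33) = -2039/3 + 33 = -1940/3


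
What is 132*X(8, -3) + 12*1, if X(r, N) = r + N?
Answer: 672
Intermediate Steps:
X(r, N) = N + r
132*X(8, -3) + 12*1 = 132*(-3 + 8) + 12*1 = 132*5 + 12 = 660 + 12 = 672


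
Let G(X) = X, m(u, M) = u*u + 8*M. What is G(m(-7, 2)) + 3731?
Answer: 3796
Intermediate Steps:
m(u, M) = u**2 + 8*M
G(m(-7, 2)) + 3731 = ((-7)**2 + 8*2) + 3731 = (49 + 16) + 3731 = 65 + 3731 = 3796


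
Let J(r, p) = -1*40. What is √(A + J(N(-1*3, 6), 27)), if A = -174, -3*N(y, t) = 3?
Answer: I*√214 ≈ 14.629*I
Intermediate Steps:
N(y, t) = -1 (N(y, t) = -⅓*3 = -1)
J(r, p) = -40
√(A + J(N(-1*3, 6), 27)) = √(-174 - 40) = √(-214) = I*√214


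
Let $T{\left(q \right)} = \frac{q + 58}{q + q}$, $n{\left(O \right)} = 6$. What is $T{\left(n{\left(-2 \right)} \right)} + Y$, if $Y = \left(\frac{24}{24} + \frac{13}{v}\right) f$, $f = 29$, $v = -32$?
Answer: $\frac{2165}{96} \approx 22.552$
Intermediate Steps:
$T{\left(q \right)} = \frac{58 + q}{2 q}$
$Y = \frac{551}{32}$ ($Y = \left(\frac{24}{24} + \frac{13}{-32}\right) 29 = \left(24 \cdot \frac{1}{24} + 13 \left(- \frac{1}{32}\right)\right) 29 = \left(1 - \frac{13}{32}\right) 29 = \frac{19}{32} \cdot 29 = \frac{551}{32} \approx 17.219$)
$T{\left(n{\left(-2 \right)} \right)} + Y = \frac{58 + 6}{2 \cdot 6} + \frac{551}{32} = \frac{1}{2} \cdot \frac{1}{6} \cdot 64 + \frac{551}{32} = \frac{16}{3} + \frac{551}{32} = \frac{2165}{96}$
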